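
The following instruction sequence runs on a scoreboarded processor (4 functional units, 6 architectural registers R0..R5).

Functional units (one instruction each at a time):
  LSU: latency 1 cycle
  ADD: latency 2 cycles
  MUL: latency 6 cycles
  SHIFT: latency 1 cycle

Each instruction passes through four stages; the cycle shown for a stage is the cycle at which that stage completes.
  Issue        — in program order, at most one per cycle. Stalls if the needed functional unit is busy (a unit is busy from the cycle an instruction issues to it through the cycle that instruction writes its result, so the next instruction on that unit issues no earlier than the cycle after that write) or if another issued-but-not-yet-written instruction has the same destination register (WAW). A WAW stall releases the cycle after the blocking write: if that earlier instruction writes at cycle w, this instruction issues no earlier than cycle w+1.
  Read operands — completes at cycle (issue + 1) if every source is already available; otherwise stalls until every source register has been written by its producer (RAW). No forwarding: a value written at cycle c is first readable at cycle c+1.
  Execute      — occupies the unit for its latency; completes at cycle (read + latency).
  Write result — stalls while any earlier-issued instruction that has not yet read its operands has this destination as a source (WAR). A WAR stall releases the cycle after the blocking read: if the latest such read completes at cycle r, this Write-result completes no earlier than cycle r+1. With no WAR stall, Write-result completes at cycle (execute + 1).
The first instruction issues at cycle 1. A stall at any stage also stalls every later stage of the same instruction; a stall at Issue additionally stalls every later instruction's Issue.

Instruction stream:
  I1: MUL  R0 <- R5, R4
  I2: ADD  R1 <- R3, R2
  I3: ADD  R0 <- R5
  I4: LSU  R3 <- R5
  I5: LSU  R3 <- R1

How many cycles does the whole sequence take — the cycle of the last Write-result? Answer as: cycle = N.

cycle = 18

cycle 1: I1 dispatched to MUL
cycle 2: I1 operands ready; I2 dispatched to ADD
cycle 3: I2 operands ready
cycle 5: I2 complete
cycle 6: R1←I2
cycle 8: I1 complete
cycle 9: R0←I1
cycle 10: I3 dispatched to ADD
cycle 11: I3 operands ready; I4 dispatched to LSU
cycle 12: I4 operands ready
cycle 13: I3 complete; I4 complete
cycle 14: R0←I3; R3←I4
cycle 15: I5 dispatched to LSU
cycle 16: I5 operands ready
cycle 17: I5 complete
cycle 18: R3←I5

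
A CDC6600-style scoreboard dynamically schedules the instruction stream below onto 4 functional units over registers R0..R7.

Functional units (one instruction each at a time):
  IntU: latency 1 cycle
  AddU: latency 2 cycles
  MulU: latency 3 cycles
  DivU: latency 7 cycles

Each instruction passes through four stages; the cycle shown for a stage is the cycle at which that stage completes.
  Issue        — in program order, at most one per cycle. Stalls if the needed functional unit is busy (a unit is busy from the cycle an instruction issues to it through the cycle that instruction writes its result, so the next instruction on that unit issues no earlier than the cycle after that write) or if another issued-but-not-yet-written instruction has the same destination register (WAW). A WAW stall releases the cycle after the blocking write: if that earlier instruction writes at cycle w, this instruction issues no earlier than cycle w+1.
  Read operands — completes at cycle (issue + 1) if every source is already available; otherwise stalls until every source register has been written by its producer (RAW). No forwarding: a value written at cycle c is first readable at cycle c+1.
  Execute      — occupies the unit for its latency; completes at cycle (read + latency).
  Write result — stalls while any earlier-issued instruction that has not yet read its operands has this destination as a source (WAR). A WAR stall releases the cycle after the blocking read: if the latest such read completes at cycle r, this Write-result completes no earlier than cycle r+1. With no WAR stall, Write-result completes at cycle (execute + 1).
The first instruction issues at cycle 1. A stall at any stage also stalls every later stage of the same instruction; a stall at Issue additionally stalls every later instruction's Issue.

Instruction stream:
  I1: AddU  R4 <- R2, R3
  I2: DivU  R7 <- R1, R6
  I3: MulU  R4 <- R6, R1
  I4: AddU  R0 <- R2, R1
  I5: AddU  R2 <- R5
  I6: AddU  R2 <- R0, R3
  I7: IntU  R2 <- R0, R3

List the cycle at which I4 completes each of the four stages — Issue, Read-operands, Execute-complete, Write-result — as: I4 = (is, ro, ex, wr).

1) issue 1, read 2, done 4, write 5
2) issue 2, read 3, done 10, write 11
3) issue 6, read 7, done 10, write 11  <WAW R4: wait I1 write@5>
4) issue 7, read 8, done 10, write 11
5) issue 12, read 13, done 15, write 16  <struct: AddU busy until I4 writes@11>
6) issue 17, read 18, done 20, write 21  <struct: AddU busy until I5 writes@16>
7) issue 22, read 23, done 24, write 25  <WAW R2: wait I6 write@21>

I4 = (7, 8, 10, 11)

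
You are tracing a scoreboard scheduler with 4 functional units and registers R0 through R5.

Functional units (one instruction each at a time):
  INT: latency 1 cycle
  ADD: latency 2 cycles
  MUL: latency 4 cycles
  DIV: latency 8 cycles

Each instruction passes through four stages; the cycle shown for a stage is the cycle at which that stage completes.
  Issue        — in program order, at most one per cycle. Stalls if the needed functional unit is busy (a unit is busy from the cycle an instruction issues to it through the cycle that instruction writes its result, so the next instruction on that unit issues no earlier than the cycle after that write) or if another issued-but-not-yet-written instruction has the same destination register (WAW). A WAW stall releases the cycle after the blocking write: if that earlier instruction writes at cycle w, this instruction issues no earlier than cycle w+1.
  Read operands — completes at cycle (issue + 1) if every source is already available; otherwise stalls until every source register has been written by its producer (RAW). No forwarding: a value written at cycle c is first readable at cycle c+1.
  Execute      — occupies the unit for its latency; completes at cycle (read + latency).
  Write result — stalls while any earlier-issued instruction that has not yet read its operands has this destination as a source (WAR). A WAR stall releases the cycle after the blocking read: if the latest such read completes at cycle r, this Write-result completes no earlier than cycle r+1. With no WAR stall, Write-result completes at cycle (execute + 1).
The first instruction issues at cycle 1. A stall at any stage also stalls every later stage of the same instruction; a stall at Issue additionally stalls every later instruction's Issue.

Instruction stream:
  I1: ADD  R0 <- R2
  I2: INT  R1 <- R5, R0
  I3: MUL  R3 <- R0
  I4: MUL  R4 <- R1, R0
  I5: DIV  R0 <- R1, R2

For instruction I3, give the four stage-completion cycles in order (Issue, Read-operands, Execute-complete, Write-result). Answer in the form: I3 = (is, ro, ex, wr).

cycle 1: I1 dispatched to ADD
cycle 2: I1 operands ready, I2 dispatched to INT
cycle 3: I3 dispatched to MUL
cycle 4: I1 complete
cycle 5: R0←I1
cycle 6: I2 operands ready, I3 operands ready
cycle 7: I2 complete
cycle 8: R1←I2
cycle 10: I3 complete
cycle 11: R3←I3
cycle 12: I4 dispatched to MUL
cycle 13: I4 operands ready, I5 dispatched to DIV
cycle 14: I5 operands ready
cycle 17: I4 complete
cycle 18: R4←I4
cycle 22: I5 complete
cycle 23: R0←I5

I3 = (3, 6, 10, 11)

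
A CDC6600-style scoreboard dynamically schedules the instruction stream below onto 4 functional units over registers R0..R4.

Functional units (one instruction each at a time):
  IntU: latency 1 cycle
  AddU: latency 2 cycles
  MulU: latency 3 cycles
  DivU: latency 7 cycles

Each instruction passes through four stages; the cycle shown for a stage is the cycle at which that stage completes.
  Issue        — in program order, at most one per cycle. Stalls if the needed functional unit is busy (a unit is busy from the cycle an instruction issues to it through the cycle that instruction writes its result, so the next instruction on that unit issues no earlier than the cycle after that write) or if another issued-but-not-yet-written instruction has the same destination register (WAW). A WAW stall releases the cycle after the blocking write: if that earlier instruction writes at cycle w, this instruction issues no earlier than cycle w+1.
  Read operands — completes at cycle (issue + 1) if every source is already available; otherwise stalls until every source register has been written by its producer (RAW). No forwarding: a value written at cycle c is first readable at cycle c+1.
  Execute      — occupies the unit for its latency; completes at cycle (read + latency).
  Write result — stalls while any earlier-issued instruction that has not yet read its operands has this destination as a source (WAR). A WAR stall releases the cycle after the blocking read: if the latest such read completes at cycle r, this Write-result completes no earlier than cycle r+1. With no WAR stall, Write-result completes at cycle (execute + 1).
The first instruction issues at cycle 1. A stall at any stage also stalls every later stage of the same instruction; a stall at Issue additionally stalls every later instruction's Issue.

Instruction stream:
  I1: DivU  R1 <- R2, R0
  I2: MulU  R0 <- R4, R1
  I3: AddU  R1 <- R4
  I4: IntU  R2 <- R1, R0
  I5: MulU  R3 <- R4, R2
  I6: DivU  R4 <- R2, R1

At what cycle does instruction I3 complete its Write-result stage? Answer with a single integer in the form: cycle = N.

I1 -> (1, 2, 9, 10)
I2 -> (2, 11, 14, 15)  // RAW R1: wait I1 write@10
I3 -> (11, 12, 14, 15)  // WAW R1: wait I1 write@10
I4 -> (12, 16, 17, 18)  // RAW R1: wait I3 write@15, RAW R0: wait I2 write@15
I5 -> (16, 19, 22, 23)  // struct: MulU busy until I2 writes@15, RAW R2: wait I4 write@18
I6 -> (17, 19, 26, 27)  // RAW R2: wait I4 write@18

cycle = 15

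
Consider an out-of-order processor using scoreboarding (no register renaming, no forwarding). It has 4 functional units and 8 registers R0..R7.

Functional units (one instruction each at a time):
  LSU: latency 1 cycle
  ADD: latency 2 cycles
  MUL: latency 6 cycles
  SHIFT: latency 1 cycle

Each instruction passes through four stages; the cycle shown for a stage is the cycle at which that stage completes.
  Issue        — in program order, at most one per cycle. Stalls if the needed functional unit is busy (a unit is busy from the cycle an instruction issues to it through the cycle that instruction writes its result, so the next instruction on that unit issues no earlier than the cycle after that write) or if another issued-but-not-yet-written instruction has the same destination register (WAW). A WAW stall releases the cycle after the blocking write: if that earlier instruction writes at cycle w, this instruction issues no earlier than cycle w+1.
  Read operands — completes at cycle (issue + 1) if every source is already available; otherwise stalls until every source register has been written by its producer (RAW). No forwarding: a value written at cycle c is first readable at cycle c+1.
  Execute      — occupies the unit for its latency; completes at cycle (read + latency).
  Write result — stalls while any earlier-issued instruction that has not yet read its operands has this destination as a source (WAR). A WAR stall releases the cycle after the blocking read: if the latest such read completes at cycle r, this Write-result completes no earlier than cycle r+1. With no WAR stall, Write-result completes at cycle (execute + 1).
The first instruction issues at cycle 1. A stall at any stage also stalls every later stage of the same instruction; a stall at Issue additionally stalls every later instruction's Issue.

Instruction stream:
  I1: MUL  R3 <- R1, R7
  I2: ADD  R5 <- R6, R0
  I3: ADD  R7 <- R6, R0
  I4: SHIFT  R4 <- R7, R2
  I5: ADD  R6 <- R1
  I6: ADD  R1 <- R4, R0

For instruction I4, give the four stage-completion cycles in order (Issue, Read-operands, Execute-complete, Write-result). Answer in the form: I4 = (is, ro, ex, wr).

I1: IS=1 RO=2 EX=8 WR=9
I2: IS=2 RO=3 EX=5 WR=6
I3: IS=7 RO=8 EX=10 WR=11  [struct: ADD busy until I2 writes@6]
I4: IS=8 RO=12 EX=13 WR=14  [RAW R7: wait I3 write@11]
I5: IS=12 RO=13 EX=15 WR=16  [struct: ADD busy until I3 writes@11]
I6: IS=17 RO=18 EX=20 WR=21  [struct: ADD busy until I5 writes@16]

I4 = (8, 12, 13, 14)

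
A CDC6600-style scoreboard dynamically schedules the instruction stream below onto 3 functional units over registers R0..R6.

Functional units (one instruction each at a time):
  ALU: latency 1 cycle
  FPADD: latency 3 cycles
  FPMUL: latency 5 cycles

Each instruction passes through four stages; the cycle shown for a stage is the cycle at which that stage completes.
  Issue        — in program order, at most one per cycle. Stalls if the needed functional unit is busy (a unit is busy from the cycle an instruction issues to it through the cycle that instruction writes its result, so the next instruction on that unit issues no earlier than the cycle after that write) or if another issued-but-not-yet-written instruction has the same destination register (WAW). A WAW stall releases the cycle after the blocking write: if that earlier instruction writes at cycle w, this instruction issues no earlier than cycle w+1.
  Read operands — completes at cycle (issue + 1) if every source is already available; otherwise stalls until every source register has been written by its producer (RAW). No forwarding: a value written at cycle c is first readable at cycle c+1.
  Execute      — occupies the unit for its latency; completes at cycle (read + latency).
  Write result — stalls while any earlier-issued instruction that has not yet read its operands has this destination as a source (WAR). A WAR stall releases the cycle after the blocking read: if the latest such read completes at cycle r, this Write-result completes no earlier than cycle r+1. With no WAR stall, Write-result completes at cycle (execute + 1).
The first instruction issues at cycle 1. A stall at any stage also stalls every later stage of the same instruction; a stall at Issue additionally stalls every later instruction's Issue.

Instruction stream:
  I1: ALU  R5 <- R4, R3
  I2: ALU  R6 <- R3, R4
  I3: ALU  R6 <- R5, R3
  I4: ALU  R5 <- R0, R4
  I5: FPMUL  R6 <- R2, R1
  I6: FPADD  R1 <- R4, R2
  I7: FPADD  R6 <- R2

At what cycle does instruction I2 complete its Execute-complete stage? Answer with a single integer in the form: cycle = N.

1) issue 1, read 2, done 3, write 4
2) issue 5, read 6, done 7, write 8  <struct: ALU busy until I1 writes@4>
3) issue 9, read 10, done 11, write 12  <struct: ALU busy until I2 writes@8>
4) issue 13, read 14, done 15, write 16  <struct: ALU busy until I3 writes@12>
5) issue 14, read 15, done 20, write 21
6) issue 15, read 16, done 19, write 20
7) issue 22, read 23, done 26, write 27  <WAW R6: wait I5 write@21>

cycle = 7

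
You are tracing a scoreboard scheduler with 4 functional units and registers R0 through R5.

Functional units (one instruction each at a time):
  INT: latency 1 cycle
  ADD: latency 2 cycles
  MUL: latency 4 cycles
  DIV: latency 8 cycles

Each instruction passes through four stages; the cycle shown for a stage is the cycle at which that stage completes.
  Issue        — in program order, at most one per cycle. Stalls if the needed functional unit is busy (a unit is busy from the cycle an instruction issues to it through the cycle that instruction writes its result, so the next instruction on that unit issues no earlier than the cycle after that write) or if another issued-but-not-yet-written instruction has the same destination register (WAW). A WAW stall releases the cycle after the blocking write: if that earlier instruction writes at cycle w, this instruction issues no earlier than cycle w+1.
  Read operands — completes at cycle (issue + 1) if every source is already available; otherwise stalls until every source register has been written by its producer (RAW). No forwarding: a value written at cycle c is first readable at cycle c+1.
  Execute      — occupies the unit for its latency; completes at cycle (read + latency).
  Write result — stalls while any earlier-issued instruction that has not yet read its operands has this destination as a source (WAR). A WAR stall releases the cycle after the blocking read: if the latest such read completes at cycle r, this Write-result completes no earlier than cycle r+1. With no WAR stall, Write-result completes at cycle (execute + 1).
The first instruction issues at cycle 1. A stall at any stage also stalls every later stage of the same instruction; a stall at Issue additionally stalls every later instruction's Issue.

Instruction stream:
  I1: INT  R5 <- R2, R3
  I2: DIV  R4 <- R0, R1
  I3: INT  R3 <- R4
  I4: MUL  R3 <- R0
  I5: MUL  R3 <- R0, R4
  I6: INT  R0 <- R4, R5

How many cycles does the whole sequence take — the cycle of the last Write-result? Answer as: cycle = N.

c1: I1 dispatched to INT
c2: I1 operands ready · I2 dispatched to DIV
c3: I1 complete · I2 operands ready
c4: R5←I1
c5: I3 dispatched to INT
c11: I2 complete
c12: R4←I2
c13: I3 operands ready
c14: I3 complete
c15: R3←I3
c16: I4 dispatched to MUL
c17: I4 operands ready
c21: I4 complete
c22: R3←I4
c23: I5 dispatched to MUL
c24: I5 operands ready · I6 dispatched to INT
c25: I6 operands ready
c26: I6 complete
c27: R0←I6
c28: I5 complete
c29: R3←I5

cycle = 29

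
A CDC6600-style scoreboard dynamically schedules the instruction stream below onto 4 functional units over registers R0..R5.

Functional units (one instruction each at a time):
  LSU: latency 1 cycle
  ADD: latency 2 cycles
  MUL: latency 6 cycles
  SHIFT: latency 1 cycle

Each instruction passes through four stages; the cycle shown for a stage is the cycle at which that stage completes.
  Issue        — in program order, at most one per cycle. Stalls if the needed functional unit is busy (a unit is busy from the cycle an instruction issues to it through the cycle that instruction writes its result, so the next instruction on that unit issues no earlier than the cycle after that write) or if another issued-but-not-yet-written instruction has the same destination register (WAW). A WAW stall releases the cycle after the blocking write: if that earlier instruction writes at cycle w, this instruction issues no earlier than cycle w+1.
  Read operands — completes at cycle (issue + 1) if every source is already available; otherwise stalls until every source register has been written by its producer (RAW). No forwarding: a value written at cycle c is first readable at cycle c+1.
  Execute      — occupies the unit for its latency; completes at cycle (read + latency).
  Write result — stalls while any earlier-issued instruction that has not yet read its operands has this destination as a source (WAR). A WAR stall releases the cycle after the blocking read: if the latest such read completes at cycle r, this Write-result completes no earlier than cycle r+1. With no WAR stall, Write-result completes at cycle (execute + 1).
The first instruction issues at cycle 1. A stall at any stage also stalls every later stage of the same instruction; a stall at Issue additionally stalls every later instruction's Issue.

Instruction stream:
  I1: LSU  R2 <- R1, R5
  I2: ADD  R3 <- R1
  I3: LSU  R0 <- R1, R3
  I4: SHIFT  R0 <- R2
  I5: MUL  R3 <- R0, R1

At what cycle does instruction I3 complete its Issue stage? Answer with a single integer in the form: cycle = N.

1) issue 1, read 2, done 3, write 4
2) issue 2, read 3, done 5, write 6
3) issue 5, read 7, done 8, write 9  <struct: LSU busy until I1 writes@4 / RAW R3: wait I2 write@6>
4) issue 10, read 11, done 12, write 13  <WAW R0: wait I3 write@9>
5) issue 11, read 14, done 20, write 21  <RAW R0: wait I4 write@13>

cycle = 5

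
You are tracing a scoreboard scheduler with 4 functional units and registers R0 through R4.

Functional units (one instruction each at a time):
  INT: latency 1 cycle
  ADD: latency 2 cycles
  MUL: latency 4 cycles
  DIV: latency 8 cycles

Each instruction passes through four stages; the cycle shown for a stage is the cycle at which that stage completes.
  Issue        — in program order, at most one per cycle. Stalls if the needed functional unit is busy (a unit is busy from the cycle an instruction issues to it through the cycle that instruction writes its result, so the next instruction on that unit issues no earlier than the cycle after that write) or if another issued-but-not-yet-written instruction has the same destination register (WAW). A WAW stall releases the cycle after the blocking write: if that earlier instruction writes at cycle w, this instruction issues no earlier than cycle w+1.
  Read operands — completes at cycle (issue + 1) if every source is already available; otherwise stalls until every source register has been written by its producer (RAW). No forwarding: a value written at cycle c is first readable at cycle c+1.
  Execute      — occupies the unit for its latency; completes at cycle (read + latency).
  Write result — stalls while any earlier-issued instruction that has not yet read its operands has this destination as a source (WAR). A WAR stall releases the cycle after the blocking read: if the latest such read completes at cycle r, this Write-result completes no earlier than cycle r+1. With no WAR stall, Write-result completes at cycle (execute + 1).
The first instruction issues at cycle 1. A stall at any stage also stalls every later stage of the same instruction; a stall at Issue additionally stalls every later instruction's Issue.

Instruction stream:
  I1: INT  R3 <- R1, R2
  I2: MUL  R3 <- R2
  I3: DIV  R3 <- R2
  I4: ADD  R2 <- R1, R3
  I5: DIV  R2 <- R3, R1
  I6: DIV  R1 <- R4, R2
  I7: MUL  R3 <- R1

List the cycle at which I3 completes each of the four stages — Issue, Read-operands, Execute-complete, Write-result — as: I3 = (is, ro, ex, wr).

t=1  issue I1 (INT)
t=2  I1 read-ops
t=3  I1 finished on INT
t=4  I1→R3
t=5  issue I2 (MUL)
t=6  I2 read-ops
t=10  I2 finished on MUL
t=11  I2→R3
t=12  issue I3 (DIV)
t=13  I3 read-ops, issue I4 (ADD)
t=21  I3 finished on DIV
t=22  I3→R3
t=23  I4 read-ops
t=25  I4 finished on ADD
t=26  I4→R2
t=27  issue I5 (DIV)
t=28  I5 read-ops
t=36  I5 finished on DIV
t=37  I5→R2
t=38  issue I6 (DIV)
t=39  I6 read-ops, issue I7 (MUL)
t=47  I6 finished on DIV
t=48  I6→R1
t=49  I7 read-ops
t=53  I7 finished on MUL
t=54  I7→R3

I3 = (12, 13, 21, 22)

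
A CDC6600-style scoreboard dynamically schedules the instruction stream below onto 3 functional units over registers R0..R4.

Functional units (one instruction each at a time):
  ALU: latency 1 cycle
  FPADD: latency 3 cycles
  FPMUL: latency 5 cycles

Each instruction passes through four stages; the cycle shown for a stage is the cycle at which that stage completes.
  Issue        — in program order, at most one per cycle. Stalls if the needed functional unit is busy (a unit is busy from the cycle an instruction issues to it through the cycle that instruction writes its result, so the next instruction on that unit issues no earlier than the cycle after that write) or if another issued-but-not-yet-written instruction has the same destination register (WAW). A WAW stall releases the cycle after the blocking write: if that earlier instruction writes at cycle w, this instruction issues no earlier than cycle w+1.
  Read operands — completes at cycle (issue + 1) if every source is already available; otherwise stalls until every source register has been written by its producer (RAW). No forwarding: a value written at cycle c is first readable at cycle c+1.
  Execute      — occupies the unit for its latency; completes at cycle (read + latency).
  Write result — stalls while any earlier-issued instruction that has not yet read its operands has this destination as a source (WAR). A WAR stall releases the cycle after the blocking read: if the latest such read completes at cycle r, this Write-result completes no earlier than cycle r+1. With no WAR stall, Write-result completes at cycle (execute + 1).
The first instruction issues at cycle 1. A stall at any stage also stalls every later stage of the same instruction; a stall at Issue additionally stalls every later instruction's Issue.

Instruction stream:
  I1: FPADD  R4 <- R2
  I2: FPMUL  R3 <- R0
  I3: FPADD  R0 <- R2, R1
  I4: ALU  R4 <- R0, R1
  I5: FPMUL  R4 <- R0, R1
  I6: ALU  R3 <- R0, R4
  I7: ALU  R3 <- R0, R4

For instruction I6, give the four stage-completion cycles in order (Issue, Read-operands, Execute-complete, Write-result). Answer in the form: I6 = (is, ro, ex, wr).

I6 = (17, 24, 25, 26)

  I1 | 1 | 2 | 5 | 6
  I2 | 2 | 3 | 8 | 9
  I3 | 7 | 8 | 11 | 12   struct: FPADD busy until I1 writes@6
  I4 | 8 | 13 | 14 | 15   RAW R0: wait I3 write@12
  I5 | 16 | 17 | 22 | 23   WAW R4: wait I4 write@15
  I6 | 17 | 24 | 25 | 26   RAW R4: wait I5 write@23
  I7 | 27 | 28 | 29 | 30   struct: ALU busy until I6 writes@26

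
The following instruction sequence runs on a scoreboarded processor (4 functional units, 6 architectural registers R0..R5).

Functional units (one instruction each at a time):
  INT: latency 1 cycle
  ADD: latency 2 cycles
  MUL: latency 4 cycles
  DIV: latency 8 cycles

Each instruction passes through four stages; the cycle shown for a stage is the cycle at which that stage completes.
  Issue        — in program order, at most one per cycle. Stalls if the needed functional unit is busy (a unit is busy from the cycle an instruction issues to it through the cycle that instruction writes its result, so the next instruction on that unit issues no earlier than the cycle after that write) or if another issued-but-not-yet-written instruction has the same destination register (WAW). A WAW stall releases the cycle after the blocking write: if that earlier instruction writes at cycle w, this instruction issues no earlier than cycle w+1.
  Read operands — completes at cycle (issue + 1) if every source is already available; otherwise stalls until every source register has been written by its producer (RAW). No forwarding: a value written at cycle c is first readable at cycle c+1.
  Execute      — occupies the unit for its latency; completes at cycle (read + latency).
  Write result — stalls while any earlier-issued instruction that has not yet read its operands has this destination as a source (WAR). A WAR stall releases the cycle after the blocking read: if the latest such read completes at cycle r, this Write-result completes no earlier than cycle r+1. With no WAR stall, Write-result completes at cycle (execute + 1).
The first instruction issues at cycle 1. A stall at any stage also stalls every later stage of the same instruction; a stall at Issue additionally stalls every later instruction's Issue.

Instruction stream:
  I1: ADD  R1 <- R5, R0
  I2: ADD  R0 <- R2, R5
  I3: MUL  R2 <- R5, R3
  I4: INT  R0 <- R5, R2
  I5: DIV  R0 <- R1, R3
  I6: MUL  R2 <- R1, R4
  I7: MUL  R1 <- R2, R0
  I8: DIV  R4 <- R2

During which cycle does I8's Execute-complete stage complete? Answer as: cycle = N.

1) issue 1, read 2, done 4, write 5
2) issue 6, read 7, done 9, write 10  <struct: ADD busy until I1 writes@5>
3) issue 7, read 8, done 12, write 13
4) issue 11, read 14, done 15, write 16  <WAW R0: wait I2 write@10 / RAW R2: wait I3 write@13>
5) issue 17, read 18, done 26, write 27  <WAW R0: wait I4 write@16>
6) issue 18, read 19, done 23, write 24
7) issue 25, read 28, done 32, write 33  <struct: MUL busy until I6 writes@24 / RAW R0: wait I5 write@27>
8) issue 28, read 29, done 37, write 38  <struct: DIV busy until I5 writes@27>

cycle = 37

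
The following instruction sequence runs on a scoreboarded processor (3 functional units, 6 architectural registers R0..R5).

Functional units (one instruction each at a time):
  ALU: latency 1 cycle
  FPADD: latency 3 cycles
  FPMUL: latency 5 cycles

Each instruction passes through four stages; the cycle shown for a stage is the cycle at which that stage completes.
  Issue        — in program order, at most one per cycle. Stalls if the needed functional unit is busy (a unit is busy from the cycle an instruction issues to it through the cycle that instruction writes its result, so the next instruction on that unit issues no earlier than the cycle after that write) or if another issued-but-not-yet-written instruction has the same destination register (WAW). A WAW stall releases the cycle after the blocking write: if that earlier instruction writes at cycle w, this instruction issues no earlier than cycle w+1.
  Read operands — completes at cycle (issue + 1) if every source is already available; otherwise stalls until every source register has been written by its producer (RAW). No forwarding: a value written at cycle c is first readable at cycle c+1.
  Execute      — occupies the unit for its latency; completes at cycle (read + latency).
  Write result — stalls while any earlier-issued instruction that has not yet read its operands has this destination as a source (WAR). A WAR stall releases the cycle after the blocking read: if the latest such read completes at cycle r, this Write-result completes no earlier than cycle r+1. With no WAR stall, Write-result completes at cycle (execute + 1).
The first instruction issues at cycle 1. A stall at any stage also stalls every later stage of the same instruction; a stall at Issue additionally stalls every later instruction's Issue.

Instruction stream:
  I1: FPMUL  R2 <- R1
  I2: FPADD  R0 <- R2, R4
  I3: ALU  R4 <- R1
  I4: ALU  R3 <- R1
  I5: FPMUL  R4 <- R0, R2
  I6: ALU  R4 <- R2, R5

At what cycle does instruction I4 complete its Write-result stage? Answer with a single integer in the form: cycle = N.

cycle 1: I1 dispatched to FPMUL
cycle 2: I1 operands ready, I2 dispatched to FPADD
cycle 3: I3 dispatched to ALU
cycle 4: I3 operands ready
cycle 5: I3 complete
cycle 7: I1 complete
cycle 8: R2←I1
cycle 9: I2 operands ready
cycle 10: R4←I3
cycle 11: I4 dispatched to ALU
cycle 12: I2 complete, I4 operands ready, I5 dispatched to FPMUL
cycle 13: R0←I2, I4 complete
cycle 14: R3←I4, I5 operands ready
cycle 19: I5 complete
cycle 20: R4←I5
cycle 21: I6 dispatched to ALU
cycle 22: I6 operands ready
cycle 23: I6 complete
cycle 24: R4←I6

cycle = 14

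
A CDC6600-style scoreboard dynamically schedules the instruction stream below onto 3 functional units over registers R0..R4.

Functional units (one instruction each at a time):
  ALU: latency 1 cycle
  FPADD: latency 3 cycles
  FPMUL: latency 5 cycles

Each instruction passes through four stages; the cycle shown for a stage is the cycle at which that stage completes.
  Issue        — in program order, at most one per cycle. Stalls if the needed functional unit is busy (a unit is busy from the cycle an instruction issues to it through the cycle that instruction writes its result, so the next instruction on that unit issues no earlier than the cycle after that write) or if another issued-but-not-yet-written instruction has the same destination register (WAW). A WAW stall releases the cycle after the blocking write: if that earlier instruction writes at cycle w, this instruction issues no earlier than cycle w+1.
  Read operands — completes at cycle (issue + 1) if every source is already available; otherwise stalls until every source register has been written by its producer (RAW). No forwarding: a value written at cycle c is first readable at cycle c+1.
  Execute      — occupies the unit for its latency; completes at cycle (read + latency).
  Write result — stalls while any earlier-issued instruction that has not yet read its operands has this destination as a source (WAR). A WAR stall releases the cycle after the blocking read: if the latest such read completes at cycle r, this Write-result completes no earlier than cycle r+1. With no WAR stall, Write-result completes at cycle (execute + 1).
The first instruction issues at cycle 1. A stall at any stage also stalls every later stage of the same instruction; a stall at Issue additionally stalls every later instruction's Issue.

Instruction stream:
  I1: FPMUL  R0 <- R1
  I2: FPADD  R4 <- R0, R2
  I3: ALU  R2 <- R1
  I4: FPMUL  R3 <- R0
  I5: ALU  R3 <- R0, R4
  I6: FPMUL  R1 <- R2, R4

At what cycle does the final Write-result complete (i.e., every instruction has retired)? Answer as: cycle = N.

cycle = 25

I1 -> (1, 2, 7, 8)
I2 -> (2, 9, 12, 13)  // RAW R0: wait I1 write@8
I3 -> (3, 4, 5, 10)  // WAR R2: wait I2 read@9
I4 -> (9, 10, 15, 16)  // struct: FPMUL busy until I1 writes@8
I5 -> (17, 18, 19, 20)  // WAW R3: wait I4 write@16
I6 -> (18, 19, 24, 25)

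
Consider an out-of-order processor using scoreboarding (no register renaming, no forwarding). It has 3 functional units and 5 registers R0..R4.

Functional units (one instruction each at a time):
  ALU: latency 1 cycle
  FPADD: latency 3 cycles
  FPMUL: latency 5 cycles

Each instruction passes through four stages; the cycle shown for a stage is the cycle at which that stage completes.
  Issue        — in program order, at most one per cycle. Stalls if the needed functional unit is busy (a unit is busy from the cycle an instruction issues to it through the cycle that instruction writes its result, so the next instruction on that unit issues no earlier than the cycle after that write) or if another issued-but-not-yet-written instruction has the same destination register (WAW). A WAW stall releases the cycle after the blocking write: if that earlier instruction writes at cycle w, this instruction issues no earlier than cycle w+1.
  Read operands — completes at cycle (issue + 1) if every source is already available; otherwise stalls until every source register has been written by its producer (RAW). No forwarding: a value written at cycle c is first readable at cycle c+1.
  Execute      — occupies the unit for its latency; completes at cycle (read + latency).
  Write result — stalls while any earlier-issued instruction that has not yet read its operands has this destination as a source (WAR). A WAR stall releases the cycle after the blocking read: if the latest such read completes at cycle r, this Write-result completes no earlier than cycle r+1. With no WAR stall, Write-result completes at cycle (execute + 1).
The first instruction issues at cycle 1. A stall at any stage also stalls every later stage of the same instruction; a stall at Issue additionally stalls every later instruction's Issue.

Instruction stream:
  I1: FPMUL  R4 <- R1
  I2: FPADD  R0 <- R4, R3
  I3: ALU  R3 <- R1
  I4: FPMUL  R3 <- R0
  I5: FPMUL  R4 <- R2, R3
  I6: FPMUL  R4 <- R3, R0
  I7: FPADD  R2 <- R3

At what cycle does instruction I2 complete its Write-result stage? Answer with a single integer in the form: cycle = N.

[I1] 1/2/7/8
[I2] 2/9/12/13  (RAW R4: wait I1 write@8)
[I3] 3/4/5/10  (WAR R3: wait I2 read@9)
[I4] 11/14/19/20  (WAW R3: wait I3 write@10; RAW R0: wait I2 write@13)
[I5] 21/22/27/28  (struct: FPMUL busy until I4 writes@20)
[I6] 29/30/35/36  (struct: FPMUL busy until I5 writes@28)
[I7] 30/31/34/35

cycle = 13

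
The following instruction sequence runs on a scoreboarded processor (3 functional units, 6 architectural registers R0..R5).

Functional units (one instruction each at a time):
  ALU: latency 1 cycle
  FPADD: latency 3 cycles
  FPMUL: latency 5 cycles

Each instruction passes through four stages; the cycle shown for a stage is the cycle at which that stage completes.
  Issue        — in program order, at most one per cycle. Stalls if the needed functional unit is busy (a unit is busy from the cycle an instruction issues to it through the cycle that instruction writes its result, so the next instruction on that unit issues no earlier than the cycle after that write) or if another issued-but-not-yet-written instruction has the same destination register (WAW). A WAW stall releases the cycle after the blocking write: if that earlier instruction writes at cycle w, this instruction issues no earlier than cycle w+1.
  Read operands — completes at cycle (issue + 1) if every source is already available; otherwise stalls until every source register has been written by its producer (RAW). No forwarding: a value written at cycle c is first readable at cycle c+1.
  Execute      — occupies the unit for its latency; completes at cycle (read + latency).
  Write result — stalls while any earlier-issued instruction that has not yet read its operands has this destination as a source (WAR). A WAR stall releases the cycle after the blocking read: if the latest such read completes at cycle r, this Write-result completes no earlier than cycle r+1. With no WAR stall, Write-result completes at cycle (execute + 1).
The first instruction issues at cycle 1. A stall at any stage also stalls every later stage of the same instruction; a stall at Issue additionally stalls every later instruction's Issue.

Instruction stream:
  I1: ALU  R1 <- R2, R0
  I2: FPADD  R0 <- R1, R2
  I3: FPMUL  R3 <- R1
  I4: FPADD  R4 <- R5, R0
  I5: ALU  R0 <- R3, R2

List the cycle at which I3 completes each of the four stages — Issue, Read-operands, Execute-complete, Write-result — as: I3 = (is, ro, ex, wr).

I3 = (3, 5, 10, 11)

I1 -> (1, 2, 3, 4)
I2 -> (2, 5, 8, 9)  // RAW R1: wait I1 write@4
I3 -> (3, 5, 10, 11)  // RAW R1: wait I1 write@4
I4 -> (10, 11, 14, 15)  // struct: FPADD busy until I2 writes@9
I5 -> (11, 12, 13, 14)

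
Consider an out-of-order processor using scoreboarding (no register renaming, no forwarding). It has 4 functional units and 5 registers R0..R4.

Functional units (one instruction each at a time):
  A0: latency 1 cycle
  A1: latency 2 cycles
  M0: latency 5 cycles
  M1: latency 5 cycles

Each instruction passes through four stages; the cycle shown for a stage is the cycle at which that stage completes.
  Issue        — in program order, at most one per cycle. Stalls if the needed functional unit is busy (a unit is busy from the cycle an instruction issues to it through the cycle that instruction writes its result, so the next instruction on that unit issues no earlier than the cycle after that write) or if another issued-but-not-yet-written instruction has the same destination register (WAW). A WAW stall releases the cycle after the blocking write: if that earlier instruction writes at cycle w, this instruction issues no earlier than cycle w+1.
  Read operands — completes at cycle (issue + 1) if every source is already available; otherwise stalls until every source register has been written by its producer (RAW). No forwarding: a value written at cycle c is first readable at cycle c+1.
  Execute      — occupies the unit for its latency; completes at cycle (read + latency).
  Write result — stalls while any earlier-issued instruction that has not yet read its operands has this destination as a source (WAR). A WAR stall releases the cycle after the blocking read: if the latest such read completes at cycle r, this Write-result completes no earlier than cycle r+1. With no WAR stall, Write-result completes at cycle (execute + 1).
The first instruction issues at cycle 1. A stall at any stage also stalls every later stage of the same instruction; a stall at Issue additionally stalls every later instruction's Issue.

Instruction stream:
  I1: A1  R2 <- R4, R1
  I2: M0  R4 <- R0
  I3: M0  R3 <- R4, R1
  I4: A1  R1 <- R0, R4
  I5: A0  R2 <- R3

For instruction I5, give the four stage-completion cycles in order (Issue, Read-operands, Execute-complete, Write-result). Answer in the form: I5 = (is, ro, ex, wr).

I5 = (12, 18, 19, 20)

  I1 | 1 | 2 | 4 | 5
  I2 | 2 | 3 | 8 | 9
  I3 | 10 | 11 | 16 | 17   struct: M0 busy until I2 writes@9
  I4 | 11 | 12 | 14 | 15
  I5 | 12 | 18 | 19 | 20   RAW R3: wait I3 write@17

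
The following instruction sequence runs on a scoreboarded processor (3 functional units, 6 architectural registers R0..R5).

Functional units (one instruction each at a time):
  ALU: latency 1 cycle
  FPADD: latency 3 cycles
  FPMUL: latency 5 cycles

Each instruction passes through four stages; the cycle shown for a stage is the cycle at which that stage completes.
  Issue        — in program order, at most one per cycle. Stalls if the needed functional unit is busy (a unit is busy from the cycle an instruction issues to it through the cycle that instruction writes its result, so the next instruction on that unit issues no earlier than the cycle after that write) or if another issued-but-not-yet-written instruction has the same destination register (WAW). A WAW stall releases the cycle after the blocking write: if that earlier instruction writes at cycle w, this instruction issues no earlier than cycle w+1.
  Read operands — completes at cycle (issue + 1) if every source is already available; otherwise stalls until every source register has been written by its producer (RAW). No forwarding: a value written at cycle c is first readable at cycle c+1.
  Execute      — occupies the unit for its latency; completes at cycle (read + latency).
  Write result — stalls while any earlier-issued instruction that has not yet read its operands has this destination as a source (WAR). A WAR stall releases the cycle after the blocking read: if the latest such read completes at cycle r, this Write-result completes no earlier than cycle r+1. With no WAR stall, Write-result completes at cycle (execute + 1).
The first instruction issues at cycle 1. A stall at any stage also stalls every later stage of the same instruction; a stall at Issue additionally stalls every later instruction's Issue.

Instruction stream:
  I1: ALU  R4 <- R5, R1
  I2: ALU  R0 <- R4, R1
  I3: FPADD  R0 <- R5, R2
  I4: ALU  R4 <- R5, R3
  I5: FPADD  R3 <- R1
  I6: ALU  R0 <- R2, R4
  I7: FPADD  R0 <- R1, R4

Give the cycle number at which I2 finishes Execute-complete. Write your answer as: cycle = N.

cycle = 7

c1: I1 dispatched to ALU
c2: I1 operands ready
c3: I1 complete
c4: R4←I1
c5: I2 dispatched to ALU
c6: I2 operands ready
c7: I2 complete
c8: R0←I2
c9: I3 dispatched to FPADD
c10: I3 operands ready | I4 dispatched to ALU
c11: I4 operands ready
c12: I4 complete
c13: I3 complete | R4←I4
c14: R0←I3
c15: I5 dispatched to FPADD
c16: I5 operands ready | I6 dispatched to ALU
c17: I6 operands ready
c18: I6 complete
c19: I5 complete | R0←I6
c20: R3←I5
c21: I7 dispatched to FPADD
c22: I7 operands ready
c25: I7 complete
c26: R0←I7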